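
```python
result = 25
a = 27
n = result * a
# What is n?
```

Trace:
`result = 25` → result = 25
`a = 27` → a = 27
`n = result * a` → n = 675
So n = 675

Answer: 675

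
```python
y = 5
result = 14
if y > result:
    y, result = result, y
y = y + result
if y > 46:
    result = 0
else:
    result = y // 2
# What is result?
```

Trace:
`y = 5` → y = 5
`result = 14` → result = 14
`if y > result: ...` → y > result is False → no variable changes
`y = y + result` → y = 19
`if y > 46: ...` → y > 46 is False, take else branch → result = 9
So result = 9

Answer: 9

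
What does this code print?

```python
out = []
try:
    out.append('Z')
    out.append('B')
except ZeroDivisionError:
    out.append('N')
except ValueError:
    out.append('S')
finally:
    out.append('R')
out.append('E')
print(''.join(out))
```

Execution trace: 'Z' (try body) → 'B' (try body, no exception) → 'R' (finally) → 'E' (after the try/except). Output: ZBRE

Answer: ZBRE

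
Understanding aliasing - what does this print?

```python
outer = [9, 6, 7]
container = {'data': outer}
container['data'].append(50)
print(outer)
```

Key concept: dict holds reference to list.
Step by step:
`outer = [9, 6, 7]` → outer = [9, 6, 7]
`container = {'data': outer}` → container = {'data': [9, 6, 7]}
`container['data'].append(50)` → outer = [9, 6, 7, 50]; container = {'data': [9, 6, 7, 50]}
`print(outer)` → prints [9, 6, 7, 50]

Answer: [9, 6, 7, 50]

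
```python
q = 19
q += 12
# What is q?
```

Trace:
`q = 19` → q = 19
`q += 12` → q = 31
So q = 31

Answer: 31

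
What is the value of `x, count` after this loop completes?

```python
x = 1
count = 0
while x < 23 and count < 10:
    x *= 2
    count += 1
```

Double until >= 23 or 10 iterations
`x, count` takes the values: (1, 0) → (2, 0) → (2, 1) → (4, 1) → (4, 2) → (8, 2) → (8, 3) → (16, 3) → (16, 4) → (32, 4) → (32, 5)

Answer: 32, 5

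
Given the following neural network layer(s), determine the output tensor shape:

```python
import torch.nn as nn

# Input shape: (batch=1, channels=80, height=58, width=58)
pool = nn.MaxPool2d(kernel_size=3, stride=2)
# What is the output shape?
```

Input: (1, 80, 58, 58) -> Output: (1, 80, 28, 28)

Answer: (1, 80, 28, 28)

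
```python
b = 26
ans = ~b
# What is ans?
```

Trace:
`b = 26` → b = 26
`ans = ~b` → ans = -27
So ans = -27

Answer: -27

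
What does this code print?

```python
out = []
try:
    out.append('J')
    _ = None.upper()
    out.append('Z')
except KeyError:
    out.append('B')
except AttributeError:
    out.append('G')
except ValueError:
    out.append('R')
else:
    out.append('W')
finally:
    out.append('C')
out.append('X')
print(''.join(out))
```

Execution trace: 'J' (try body) → 'G' (except AttributeError) → 'C' (finally) → 'X' (after the try/except). Output: JGCX

Answer: JGCX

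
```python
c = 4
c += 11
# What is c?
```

Trace:
`c = 4` → c = 4
`c += 11` → c = 15
So c = 15

Answer: 15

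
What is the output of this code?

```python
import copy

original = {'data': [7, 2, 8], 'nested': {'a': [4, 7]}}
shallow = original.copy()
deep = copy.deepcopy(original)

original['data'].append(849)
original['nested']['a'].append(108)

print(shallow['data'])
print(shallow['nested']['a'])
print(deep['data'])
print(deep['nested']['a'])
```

Key concept: comparing shallow vs deep copy.
Step by step:
`original = {'data': [7, 2, 8], 'nested': {'a': [4, 7]}}` → original = {'data': [7, 2, 8], 'nested': {'a': [4, 7]}}
`shallow = original.copy()` → shallow = {'data': [7, 2, 8], 'nested': {'a': [4, 7]}}
`deep = copy.deepcopy(original)` → deep = {'data': [7, 2, 8], 'nested': {'a': [4, 7]}}
`original['data'].append(849)` → original = {'data': [7, 2, 8, 849], 'nested': {'a': [4, 7]}}; shallow = {'data': [7, 2, 8, 849], 'nested': {'a': [4, 7]}}
`original['nested']['a'].append(108)` → original = {'data': [7, 2, 8, 849], 'nested': {'a': [4, 7, 108]}}; shallow = {'data': [7, 2, 8, 849], 'nested': {'a': [4, 7, 108]}}
`print(shallow['data'])` → prints [7, 2, 8, 849]
`print(shallow['nested']['a'])` → prints [4, 7, 108]
`print(deep['data'])` → prints [7, 2, 8]
`print(deep['nested']['a'])` → prints [4, 7]

Answer:
[7, 2, 8, 849]
[4, 7, 108]
[7, 2, 8]
[4, 7]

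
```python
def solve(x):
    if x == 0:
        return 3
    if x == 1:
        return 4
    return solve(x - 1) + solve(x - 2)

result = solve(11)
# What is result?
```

Build up from base cases: solve(0)=3, solve(1)=4, solve(2)=7, solve(3)=11, solve(4)=18, solve(5)=29, solve(6)=47, ..., solve(11)=521

Answer: 521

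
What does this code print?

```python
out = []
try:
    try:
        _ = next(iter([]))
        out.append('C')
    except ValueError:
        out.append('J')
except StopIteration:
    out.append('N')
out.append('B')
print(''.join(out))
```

Execution trace: 'N' (outer except StopIteration) → 'B' (after the try/except). Output: NB

Answer: NB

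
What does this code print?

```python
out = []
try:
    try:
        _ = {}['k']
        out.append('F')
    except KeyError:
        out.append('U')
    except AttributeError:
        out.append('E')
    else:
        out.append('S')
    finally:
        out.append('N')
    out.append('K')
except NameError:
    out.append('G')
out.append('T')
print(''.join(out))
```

Execution trace: 'U' (inner except KeyError) → 'N' (inner finally) → 'K' (try body, no exception) → 'T' (after the try/except). Output: UNKT

Answer: UNKT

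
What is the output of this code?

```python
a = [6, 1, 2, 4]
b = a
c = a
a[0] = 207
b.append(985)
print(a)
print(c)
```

Key concept: multiple aliases.
Step by step:
`a = [6, 1, 2, 4]` → a = [6, 1, 2, 4]
`b = a` → b = [6, 1, 2, 4] (same object as a)
`c = a` → c = [6, 1, 2, 4] (same object as a, b)
`a[0] = 207` → a = [207, 1, 2, 4] (same object as b, c); b = [207, 1, 2, 4] (same object as a, c); c = [207, 1, 2, 4] (same object as a, b)
`b.append(985)` → a = [207, 1, 2, 4, 985] (same object as b, c); b = [207, 1, 2, 4, 985] (same object as a, c); c = [207, 1, 2, 4, 985] (same object as a, b)
`print(a)` → prints [207, 1, 2, 4, 985]
`print(c)` → prints [207, 1, 2, 4, 985]

Answer:
[207, 1, 2, 4, 985]
[207, 1, 2, 4, 985]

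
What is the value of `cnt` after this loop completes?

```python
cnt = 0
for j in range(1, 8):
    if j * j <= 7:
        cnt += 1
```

Count numbers where j² ≤ 7
`cnt` takes the values: 0 → 1 → 2

Answer: 2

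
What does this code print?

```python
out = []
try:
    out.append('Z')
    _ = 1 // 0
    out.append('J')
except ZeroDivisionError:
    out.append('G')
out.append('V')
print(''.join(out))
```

Execution trace: 'Z' (try body) → 'G' (except ZeroDivisionError) → 'V' (after the try/except). Output: ZGV

Answer: ZGV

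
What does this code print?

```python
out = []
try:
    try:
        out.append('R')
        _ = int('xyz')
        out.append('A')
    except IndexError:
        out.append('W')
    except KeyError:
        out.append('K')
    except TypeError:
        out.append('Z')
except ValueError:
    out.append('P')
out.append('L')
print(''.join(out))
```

Execution trace: 'R' (try body) → 'P' (outer except ValueError) → 'L' (after the try/except). Output: RPL

Answer: RPL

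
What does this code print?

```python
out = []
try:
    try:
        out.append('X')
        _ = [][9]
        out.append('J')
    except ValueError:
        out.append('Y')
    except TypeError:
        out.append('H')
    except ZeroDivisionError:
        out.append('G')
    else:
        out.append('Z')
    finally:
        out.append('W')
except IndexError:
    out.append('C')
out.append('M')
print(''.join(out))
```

Execution trace: 'X' (try body) → 'W' (finally) → 'C' (outer except IndexError) → 'M' (after the try/except). Output: XWCM

Answer: XWCM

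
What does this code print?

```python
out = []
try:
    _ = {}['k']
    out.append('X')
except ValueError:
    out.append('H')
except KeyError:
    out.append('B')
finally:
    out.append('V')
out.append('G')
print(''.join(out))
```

Execution trace: 'B' (except KeyError) → 'V' (finally) → 'G' (after the try/except). Output: BVG

Answer: BVG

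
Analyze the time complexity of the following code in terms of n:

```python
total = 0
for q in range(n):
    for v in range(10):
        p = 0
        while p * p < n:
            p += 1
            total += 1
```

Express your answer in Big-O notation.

Each loop level contributes: n × 1 × √n. Multiplying the contributions gives O(n√n).

Answer: O(n√n)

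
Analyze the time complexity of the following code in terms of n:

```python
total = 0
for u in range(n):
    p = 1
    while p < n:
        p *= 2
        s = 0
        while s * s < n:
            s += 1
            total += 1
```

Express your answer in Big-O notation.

Each loop level contributes: n × log n × √n. Multiplying the contributions gives O(n√n log n).

Answer: O(n√n log n)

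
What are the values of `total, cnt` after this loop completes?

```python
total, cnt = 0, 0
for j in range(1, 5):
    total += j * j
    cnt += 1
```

Sum of squares and count
`total, cnt` takes the values: (0, 0) → (1, 0) → (1, 1) → (5, 1) → (5, 2) → (14, 2) → (14, 3) → (30, 3) → (30, 4)

Answer: 30, 4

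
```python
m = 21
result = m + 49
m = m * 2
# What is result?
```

Trace:
`m = 21` → m = 21
`result = m + 49` → result = 70
`m = m * 2` → m = 42
So result = 70

Answer: 70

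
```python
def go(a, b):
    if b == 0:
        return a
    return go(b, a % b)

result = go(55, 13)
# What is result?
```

go(55, 13) -> go(13, 3) -> go(3, 1) -> go(1, 0) -> 1

Answer: 1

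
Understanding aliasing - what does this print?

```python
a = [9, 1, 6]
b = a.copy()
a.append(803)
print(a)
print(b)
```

Key concept: list.copy() creates independent copy.
Step by step:
`a = [9, 1, 6]` → a = [9, 1, 6]
`b = a.copy()` → b = [9, 1, 6]
`a.append(803)` → a = [9, 1, 6, 803]
`print(a)` → prints [9, 1, 6, 803]
`print(b)` → prints [9, 1, 6]

Answer:
[9, 1, 6, 803]
[9, 1, 6]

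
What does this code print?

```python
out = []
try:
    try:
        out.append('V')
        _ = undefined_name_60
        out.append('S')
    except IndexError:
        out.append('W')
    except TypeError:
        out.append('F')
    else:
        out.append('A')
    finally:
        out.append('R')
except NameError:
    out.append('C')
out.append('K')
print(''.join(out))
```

Execution trace: 'V' (try body) → 'R' (finally) → 'C' (outer except NameError) → 'K' (after the try/except). Output: VRCK

Answer: VRCK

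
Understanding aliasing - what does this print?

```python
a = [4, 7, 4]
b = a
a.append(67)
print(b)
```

Key concept: basic list aliasing.
Step by step:
`a = [4, 7, 4]` → a = [4, 7, 4]
`b = a` → b = [4, 7, 4] (same object as a)
`a.append(67)` → a = [4, 7, 4, 67] (same object as b); b = [4, 7, 4, 67] (same object as a)
`print(b)` → prints [4, 7, 4, 67]

Answer: [4, 7, 4, 67]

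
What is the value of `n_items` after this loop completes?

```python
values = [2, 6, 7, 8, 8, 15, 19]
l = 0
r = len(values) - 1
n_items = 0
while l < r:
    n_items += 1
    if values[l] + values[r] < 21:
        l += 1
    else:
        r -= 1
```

Steps to find pair summing to 21
`n_items` takes the values: 0 → 1 → 2 → 3 → 4 → 5 → 6

Answer: 6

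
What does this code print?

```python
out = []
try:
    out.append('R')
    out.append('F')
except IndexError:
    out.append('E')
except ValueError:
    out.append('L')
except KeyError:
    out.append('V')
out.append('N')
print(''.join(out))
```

Execution trace: 'R' (try body) → 'F' (try body, no exception) → 'N' (after the try/except). Output: RFN

Answer: RFN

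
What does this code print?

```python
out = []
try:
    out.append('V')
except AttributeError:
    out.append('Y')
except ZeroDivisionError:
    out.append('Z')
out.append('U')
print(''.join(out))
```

Execution trace: 'V' (try body, no exception) → 'U' (after the try/except). Output: VU

Answer: VU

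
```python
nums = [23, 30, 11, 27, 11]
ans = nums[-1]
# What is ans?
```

Trace:
`nums = [23, 30, 11, 27, 11]` → nums = [23, 30, 11, 27, 11]
`ans = nums[-1]` → ans = 11
So ans = 11

Answer: 11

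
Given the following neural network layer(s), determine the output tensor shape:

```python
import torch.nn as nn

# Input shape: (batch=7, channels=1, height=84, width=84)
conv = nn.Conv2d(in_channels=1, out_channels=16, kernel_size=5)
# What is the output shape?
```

Input: (7, 1, 84, 84) -> Output: (7, 16, 80, 80)

Answer: (7, 16, 80, 80)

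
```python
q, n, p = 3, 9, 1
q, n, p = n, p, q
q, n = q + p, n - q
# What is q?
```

Trace:
`q, n, p = 3, 9, 1` → q = 3; n = 9; p = 1
`q, n, p = n, p, q` → q = 9; n = 1; p = 3
`q, n = q + p, n - q` → q = 12; n = -8
So q = 12

Answer: 12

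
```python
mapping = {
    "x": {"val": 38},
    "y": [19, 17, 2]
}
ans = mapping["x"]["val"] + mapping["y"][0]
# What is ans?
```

Trace:
`mapping = { ...` → mapping = {'x': {'val': 38}, 'y': [19, 17, 2]}
`ans = mapping["x"]["val"] + mapping["y"][0]` → ans = 57
So ans = 57

Answer: 57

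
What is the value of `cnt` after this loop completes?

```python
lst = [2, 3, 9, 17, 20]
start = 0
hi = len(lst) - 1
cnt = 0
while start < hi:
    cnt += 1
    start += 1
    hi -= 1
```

Iterations until pointers meet (list length 5)
`cnt` takes the values: 0 → 1 → 2

Answer: 2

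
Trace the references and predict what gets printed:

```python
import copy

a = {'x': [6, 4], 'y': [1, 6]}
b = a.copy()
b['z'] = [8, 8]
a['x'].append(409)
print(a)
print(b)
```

Key concept: shallow copy of dict with mutable values.
Step by step:
`a = {'x': [6, 4], 'y': [1, 6]}` → a = {'x': [6, 4], 'y': [1, 6]}
`b = a.copy()` → b = {'x': [6, 4], 'y': [1, 6]}
`b['z'] = [8, 8]` → b = {'x': [6, 4], 'y': [1, 6], 'z': [8, 8]}
`a['x'].append(409)` → a = {'x': [6, 4, 409], 'y': [1, 6]}; b = {'x': [6, 4, 409], 'y': [1, 6], 'z': [8, 8]}
`print(a)` → prints {'x': [6, 4, 409], 'y': [1, 6]}
`print(b)` → prints {'x': [6, 4, 409], 'y': [1, 6], 'z': [8, 8]}

Answer:
{'x': [6, 4, 409], 'y': [1, 6]}
{'x': [6, 4, 409], 'y': [1, 6], 'z': [8, 8]}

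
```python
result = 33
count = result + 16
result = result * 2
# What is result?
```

Trace:
`result = 33` → result = 33
`count = result + 16` → count = 49
`result = result * 2` → result = 66
So result = 66

Answer: 66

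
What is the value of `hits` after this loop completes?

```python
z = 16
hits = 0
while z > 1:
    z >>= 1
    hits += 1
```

Count right shifts until 1
`hits` takes the values: 0 → 1 → 2 → 3 → 4

Answer: 4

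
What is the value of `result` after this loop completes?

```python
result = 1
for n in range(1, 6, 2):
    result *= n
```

Product of 1, 3, 5, ... up to 5
`result` takes the values: 1 → 3 → 15

Answer: 15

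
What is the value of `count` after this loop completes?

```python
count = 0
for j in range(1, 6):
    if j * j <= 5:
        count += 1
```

Count numbers where j² ≤ 5
`count` takes the values: 0 → 1 → 2

Answer: 2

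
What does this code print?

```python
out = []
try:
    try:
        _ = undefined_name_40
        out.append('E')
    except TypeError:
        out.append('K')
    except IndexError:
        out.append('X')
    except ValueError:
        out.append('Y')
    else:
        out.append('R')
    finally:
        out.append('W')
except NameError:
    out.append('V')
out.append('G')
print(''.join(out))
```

Execution trace: 'W' (finally) → 'V' (outer except NameError) → 'G' (after the try/except). Output: WVG

Answer: WVG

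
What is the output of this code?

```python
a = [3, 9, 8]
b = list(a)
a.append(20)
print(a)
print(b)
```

Key concept: list() constructor creates copy.
Step by step:
`a = [3, 9, 8]` → a = [3, 9, 8]
`b = list(a)` → b = [3, 9, 8]
`a.append(20)` → a = [3, 9, 8, 20]
`print(a)` → prints [3, 9, 8, 20]
`print(b)` → prints [3, 9, 8]

Answer:
[3, 9, 8, 20]
[3, 9, 8]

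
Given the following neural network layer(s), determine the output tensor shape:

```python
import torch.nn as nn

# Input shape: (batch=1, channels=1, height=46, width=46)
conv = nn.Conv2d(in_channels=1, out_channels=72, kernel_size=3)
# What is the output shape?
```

Input: (1, 1, 46, 46) -> Output: (1, 72, 44, 44)

Answer: (1, 72, 44, 44)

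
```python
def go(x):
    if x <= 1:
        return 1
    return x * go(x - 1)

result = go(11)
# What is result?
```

go(11) = 11 * 10 * 9 * 8 * 7 * 6 * 5 * 4 * 3 * 2 * 1 = 39916800

Answer: 39916800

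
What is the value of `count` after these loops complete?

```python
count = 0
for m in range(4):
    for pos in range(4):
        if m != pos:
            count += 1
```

4² - 4 (exclude diagonal)
`count` takes the values: 0 → 1 → 2 → 3 → 4 → 5 → 6 → 7 → 8 → 9 → 10 → 11 → 12

Answer: 12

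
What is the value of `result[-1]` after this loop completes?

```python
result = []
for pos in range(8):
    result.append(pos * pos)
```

Last element of squares 0 to 7
`result` takes the values: [] → [0] → [0, 1] → [0, 1, 4] → [0, 1, 4, 9] → [0, 1, 4, 9, 16] → [0, 1, 4, 9, 16, 25] → [0, 1, 4, 9, 16, 25, 36] → [0, 1, 4, 9, 16, 25, 36, 49]
So `result[-1]` = 49

Answer: 49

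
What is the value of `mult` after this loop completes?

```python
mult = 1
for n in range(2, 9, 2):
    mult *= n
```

Product of even numbers 2 to 8
`mult` takes the values: 1 → 2 → 8 → 48 → 384

Answer: 384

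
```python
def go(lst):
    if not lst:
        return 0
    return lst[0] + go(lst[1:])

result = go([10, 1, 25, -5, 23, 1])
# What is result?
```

10 + 1 + 25 + (-5) + 23 + 1 + 0 = 55

Answer: 55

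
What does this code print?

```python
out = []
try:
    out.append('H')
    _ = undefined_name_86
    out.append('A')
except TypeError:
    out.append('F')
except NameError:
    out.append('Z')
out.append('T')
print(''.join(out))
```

Execution trace: 'H' (try body) → 'Z' (except NameError) → 'T' (after the try/except). Output: HZT

Answer: HZT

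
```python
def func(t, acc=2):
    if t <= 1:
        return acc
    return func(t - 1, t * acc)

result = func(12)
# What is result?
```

Accumulator trace (n, acc): (12, 2) -> (11, 24) -> (10, 264) -> (9, 2640) -> (8, 23760) -> (7, 190080) -> (6, 1330560) -> (5, 7983360) -> (4, 39916800) -> (3, 159667200) -> (2, 479001600) -> (1, 958003200) -> return 958003200

Answer: 958003200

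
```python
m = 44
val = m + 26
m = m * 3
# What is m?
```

Trace:
`m = 44` → m = 44
`val = m + 26` → val = 70
`m = m * 3` → m = 132
So m = 132

Answer: 132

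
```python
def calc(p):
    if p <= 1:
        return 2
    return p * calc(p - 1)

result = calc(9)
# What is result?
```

calc(9) = 9 * 8 * 7 * 6 * 5 * 4 * 3 * 2 * 2 = 725760

Answer: 725760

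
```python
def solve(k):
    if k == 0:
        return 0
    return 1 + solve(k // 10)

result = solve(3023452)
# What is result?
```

Count of digits of 3023452: 7

Answer: 7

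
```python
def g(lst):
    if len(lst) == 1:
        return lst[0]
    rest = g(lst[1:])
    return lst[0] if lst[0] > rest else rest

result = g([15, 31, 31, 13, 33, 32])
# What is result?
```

Recursive max over [15, 31, 31, 13, 33, 32] = 33

Answer: 33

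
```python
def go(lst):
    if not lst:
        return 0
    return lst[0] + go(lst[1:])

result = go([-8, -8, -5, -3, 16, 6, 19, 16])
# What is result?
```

(-8) + (-8) + (-5) + (-3) + 16 + 6 + 19 + 16 + 0 = 33

Answer: 33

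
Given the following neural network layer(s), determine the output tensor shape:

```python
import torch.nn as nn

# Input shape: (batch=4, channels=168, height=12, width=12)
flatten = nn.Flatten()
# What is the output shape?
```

Input: (4, 168, 12, 12) -> Output: (4, 24192)

Answer: (4, 24192)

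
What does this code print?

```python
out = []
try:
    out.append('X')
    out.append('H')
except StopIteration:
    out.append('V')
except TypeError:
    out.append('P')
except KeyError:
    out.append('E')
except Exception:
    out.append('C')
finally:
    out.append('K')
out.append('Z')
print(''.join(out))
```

Execution trace: 'X' (try body) → 'H' (try body, no exception) → 'K' (finally) → 'Z' (after the try/except). Output: XHKZ

Answer: XHKZ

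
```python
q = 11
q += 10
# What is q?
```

Trace:
`q = 11` → q = 11
`q += 10` → q = 21
So q = 21

Answer: 21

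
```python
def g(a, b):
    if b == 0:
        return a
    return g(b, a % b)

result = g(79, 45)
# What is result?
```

g(79, 45) -> g(45, 34) -> g(34, 11) -> g(11, 1) -> g(1, 0) -> 1

Answer: 1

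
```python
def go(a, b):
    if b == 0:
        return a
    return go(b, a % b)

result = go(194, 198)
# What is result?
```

go(194, 198) -> go(198, 194) -> go(194, 4) -> go(4, 2) -> go(2, 0) -> 2

Answer: 2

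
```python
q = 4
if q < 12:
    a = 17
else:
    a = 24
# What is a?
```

Trace:
`q = 4` → q = 4
`if q < 12: ...` → q < 12 is True → a = 17
So a = 17

Answer: 17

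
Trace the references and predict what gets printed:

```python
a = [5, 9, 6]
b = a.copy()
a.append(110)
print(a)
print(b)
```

Key concept: list.copy() creates independent copy.
Step by step:
`a = [5, 9, 6]` → a = [5, 9, 6]
`b = a.copy()` → b = [5, 9, 6]
`a.append(110)` → a = [5, 9, 6, 110]
`print(a)` → prints [5, 9, 6, 110]
`print(b)` → prints [5, 9, 6]

Answer:
[5, 9, 6, 110]
[5, 9, 6]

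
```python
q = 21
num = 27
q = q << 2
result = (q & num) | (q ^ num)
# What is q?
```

Trace:
`q = 21` → q = 21
`num = 27` → num = 27
`q = q << 2` → q = 84
`result = (q & num) | (q ^ num)` → result = 95
So q = 84

Answer: 84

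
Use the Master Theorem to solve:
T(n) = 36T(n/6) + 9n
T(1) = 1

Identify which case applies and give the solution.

a=36, b=6, f(n)=9n. log_6(36) = 2. Since c=1 < 2, Case 1 applies: T(n) = Θ(n^log_b(a)) = O(n^2).

Answer: O(n^2) - Case 1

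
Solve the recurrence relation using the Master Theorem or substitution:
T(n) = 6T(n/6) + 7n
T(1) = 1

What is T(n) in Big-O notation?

By Master Theorem: a=6, b=6, f(n)=7n. Since log_6(6) = 1 and f(n) = Θ(n^1), Case 2 applies. T(n) = O(n log n).

Answer: O(n log n)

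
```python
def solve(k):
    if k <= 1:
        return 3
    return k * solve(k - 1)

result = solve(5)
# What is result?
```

solve(5) = 5 * 4 * 3 * 2 * 3 = 360

Answer: 360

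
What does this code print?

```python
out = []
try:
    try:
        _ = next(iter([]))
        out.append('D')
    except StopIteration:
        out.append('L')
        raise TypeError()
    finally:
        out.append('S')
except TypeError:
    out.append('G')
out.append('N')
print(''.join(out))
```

Execution trace: 'L' (inner except StopIteration) → 'S' (inner finally) → 'G' (outer except TypeError) → 'N' (after the try/except). Output: LSGN

Answer: LSGN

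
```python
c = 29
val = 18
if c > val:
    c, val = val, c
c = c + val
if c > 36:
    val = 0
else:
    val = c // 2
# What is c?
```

Trace:
`c = 29` → c = 29
`val = 18` → val = 18
`if c > val: ...` → c > val is True → c = 18; val = 29
`c = c + val` → c = 47
`if c > 36: ...` → c > 36 is True → val = 0
So c = 47

Answer: 47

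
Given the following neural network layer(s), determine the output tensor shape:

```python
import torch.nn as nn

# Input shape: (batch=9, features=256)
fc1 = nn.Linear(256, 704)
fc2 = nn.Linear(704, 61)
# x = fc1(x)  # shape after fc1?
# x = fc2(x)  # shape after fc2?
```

Input: (9, 256) -> after fc1: (9, 704) -> Output: (9, 61)

Answer: (9, 61)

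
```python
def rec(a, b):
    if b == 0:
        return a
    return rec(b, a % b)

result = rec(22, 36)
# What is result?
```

rec(22, 36) -> rec(36, 22) -> rec(22, 14) -> rec(14, 8) -> rec(8, 6) -> rec(6, 2) -> rec(2, 0) -> 2

Answer: 2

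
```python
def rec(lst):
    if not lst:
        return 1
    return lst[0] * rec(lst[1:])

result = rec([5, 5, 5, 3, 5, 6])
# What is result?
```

Product over [5, 5, 5, 3, 5, 6] = 5 * 5 * 5 * 3 * 5 * 6 = 11250

Answer: 11250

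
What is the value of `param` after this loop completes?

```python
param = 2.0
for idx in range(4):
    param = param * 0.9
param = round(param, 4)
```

Exponential decay: 2.0 * 0.9^4
`param` takes the values: 2.0 → 1.8 → 1.62 → 1.458 → 1.3122

Answer: 1.3122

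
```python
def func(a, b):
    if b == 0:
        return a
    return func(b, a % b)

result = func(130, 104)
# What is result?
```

func(130, 104) -> func(104, 26) -> func(26, 0) -> 26

Answer: 26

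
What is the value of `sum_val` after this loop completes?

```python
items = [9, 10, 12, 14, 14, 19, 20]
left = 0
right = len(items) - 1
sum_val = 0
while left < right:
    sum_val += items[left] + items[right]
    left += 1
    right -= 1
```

Sum of pairs from ends
`sum_val` takes the values: 0 → 29 → 58 → 84

Answer: 84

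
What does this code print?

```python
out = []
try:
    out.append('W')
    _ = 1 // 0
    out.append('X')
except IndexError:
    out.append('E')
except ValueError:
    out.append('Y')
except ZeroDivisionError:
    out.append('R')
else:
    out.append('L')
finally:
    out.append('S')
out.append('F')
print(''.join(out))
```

Execution trace: 'W' (try body) → 'R' (except ZeroDivisionError) → 'S' (finally) → 'F' (after the try/except). Output: WRSF

Answer: WRSF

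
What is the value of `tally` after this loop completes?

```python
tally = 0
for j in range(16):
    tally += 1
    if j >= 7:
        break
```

Loop breaks when j reaches 7, tally is 8
`tally` takes the values: 0 → 1 → 2 → 3 → 4 → 5 → 6 → 7 → 8

Answer: 8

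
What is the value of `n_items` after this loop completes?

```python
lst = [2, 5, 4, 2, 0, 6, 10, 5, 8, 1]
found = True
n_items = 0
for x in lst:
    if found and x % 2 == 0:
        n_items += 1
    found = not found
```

Count even values at even positions
`n_items` takes the values: 0 → 1 → 2 → 3 → 4 → 5

Answer: 5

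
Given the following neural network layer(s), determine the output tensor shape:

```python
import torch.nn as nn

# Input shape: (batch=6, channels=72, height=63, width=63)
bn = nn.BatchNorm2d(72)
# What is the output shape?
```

Input: (6, 72, 63, 63) -> Output: (6, 72, 63, 63)

Answer: (6, 72, 63, 63)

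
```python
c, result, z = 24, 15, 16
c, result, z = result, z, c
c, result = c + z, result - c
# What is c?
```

Trace:
`c, result, z = 24, 15, 16` → c = 24; result = 15; z = 16
`c, result, z = result, z, c` → c = 15; result = 16; z = 24
`c, result = c + z, result - c` → c = 39; result = 1
So c = 39

Answer: 39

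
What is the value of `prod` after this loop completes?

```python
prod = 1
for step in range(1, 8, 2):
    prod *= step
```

Product of 1, 3, 5, ... up to 7
`prod` takes the values: 1 → 3 → 15 → 105

Answer: 105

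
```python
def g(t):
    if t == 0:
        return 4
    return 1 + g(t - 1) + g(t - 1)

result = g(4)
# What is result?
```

g(t) = 1 + 2·g(t-1), g(0)=4. Closed form: (4+1)·2^4 - 1 = 79.

Answer: 79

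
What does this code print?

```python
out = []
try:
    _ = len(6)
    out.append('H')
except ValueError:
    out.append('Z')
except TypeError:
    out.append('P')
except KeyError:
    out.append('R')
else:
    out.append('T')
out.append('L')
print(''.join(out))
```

Execution trace: 'P' (except TypeError) → 'L' (after the try/except). Output: PL

Answer: PL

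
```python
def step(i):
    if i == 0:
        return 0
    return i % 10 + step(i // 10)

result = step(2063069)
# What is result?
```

Sum of digits of 2063069: 9 + 6 + 0 + 3 + 6 + 0 + 2 = 26

Answer: 26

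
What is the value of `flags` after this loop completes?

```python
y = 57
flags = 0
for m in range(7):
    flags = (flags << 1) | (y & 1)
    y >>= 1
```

Reverse lowest 7 bits of 57
`flags` takes the values: 0 → 1 → 2 → 4 → 9 → 19 → 39 → 78

Answer: 78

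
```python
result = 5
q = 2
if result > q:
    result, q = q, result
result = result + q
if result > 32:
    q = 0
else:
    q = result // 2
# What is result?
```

Trace:
`result = 5` → result = 5
`q = 2` → q = 2
`if result > q: ...` → result > q is True → result = 2; q = 5
`result = result + q` → result = 7
`if result > 32: ...` → result > 32 is False, take else branch → q = 3
So result = 7

Answer: 7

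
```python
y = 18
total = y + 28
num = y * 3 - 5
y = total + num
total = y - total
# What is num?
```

Trace:
`y = 18` → y = 18
`total = y + 28` → total = 46
`num = y * 3 - 5` → num = 49
`y = total + num` → y = 95
`total = y - total` → total = 49
So num = 49

Answer: 49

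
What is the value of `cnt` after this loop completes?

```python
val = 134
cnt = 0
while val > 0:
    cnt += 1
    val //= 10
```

Count digits by repeated division by 10
`cnt` takes the values: 0 → 1 → 2 → 3

Answer: 3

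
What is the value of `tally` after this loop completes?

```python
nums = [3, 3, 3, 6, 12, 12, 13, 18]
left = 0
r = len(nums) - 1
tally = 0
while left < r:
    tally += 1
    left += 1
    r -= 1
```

Iterations until pointers meet (list length 8)
`tally` takes the values: 0 → 1 → 2 → 3 → 4

Answer: 4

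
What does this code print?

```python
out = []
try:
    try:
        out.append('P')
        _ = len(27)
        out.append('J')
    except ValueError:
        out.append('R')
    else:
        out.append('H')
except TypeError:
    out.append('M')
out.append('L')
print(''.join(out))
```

Execution trace: 'P' (try body) → 'M' (outer except TypeError) → 'L' (after the try/except). Output: PML

Answer: PML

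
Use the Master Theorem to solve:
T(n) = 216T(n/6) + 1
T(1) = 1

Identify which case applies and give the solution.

a=216, b=6, f(n)=1. log_6(216) = 3. Since c=0 < 3, Case 1 applies: T(n) = Θ(n^log_b(a)) = O(n^3).

Answer: O(n^3) - Case 1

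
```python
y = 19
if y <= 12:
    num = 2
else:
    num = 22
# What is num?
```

Trace:
`y = 19` → y = 19
`if y <= 12: ...` → y <= 12 is False, take else branch → num = 22
So num = 22

Answer: 22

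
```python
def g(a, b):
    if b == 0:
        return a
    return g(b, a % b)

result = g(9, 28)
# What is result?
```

g(9, 28) -> g(28, 9) -> g(9, 1) -> g(1, 0) -> 1

Answer: 1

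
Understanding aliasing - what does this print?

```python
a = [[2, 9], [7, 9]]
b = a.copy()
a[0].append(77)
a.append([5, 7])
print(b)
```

Key concept: shallow copy with nested lists.
Step by step:
`a = [[2, 9], [7, 9]]` → a = [[2, 9], [7, 9]]
`b = a.copy()` → b = [[2, 9], [7, 9]]
`a[0].append(77)` → a = [[2, 9, 77], [7, 9]]; b = [[2, 9, 77], [7, 9]]
`a.append([5, 7])` → a = [[2, 9, 77], [7, 9], [5, 7]]
`print(b)` → prints [[2, 9, 77], [7, 9]]

Answer: [[2, 9, 77], [7, 9]]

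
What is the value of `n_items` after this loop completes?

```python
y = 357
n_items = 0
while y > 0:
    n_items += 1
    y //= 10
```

Count digits by repeated division by 10
`n_items` takes the values: 0 → 1 → 2 → 3

Answer: 3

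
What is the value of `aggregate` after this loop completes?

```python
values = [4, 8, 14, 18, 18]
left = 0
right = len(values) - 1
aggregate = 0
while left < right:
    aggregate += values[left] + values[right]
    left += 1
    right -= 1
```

Sum of pairs from ends
`aggregate` takes the values: 0 → 22 → 48

Answer: 48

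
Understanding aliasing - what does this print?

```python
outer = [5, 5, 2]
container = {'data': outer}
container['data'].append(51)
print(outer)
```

Key concept: dict holds reference to list.
Step by step:
`outer = [5, 5, 2]` → outer = [5, 5, 2]
`container = {'data': outer}` → container = {'data': [5, 5, 2]}
`container['data'].append(51)` → outer = [5, 5, 2, 51]; container = {'data': [5, 5, 2, 51]}
`print(outer)` → prints [5, 5, 2, 51]

Answer: [5, 5, 2, 51]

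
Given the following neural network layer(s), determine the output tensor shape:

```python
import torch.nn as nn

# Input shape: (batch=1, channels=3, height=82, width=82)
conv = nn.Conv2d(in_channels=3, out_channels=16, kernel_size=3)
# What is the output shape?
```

Input: (1, 3, 82, 82) -> Output: (1, 16, 80, 80)

Answer: (1, 16, 80, 80)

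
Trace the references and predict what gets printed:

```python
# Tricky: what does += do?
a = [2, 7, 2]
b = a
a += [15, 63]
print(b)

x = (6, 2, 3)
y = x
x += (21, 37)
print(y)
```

Key concept: += behavior differs for mutable vs immutable.
Step by step:
`a = [2, 7, 2]` → a = [2, 7, 2]
`b = a` → b = [2, 7, 2] (same object as a)
`a += [15, 63]` → a = [2, 7, 2, 15, 63] (same object as b); b = [2, 7, 2, 15, 63] (same object as a)
`print(b)` → prints [2, 7, 2, 15, 63]
`x = (6, 2, 3)` → x = (6, 2, 3)
`y = x` → y = (6, 2, 3)
`x += (21, 37)` → x = (6, 2, 3, 21, 37)
`print(y)` → prints (6, 2, 3)

Answer:
[2, 7, 2, 15, 63]
(6, 2, 3)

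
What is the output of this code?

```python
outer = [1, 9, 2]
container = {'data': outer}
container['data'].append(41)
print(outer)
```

Key concept: dict holds reference to list.
Step by step:
`outer = [1, 9, 2]` → outer = [1, 9, 2]
`container = {'data': outer}` → container = {'data': [1, 9, 2]}
`container['data'].append(41)` → outer = [1, 9, 2, 41]; container = {'data': [1, 9, 2, 41]}
`print(outer)` → prints [1, 9, 2, 41]

Answer: [1, 9, 2, 41]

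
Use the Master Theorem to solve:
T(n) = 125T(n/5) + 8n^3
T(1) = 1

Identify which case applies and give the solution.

a=125, b=5, f(n)=8n^3. log_5(125) = 3. Since c=3 = 3, Case 2 applies: T(n) = Θ(n^log_b(a) · log n) = O(n^3 log n).

Answer: O(n^3 log n) - Case 2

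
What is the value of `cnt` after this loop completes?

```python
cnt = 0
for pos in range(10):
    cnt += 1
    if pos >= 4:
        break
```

Loop breaks when pos reaches 4, cnt is 5
`cnt` takes the values: 0 → 1 → 2 → 3 → 4 → 5

Answer: 5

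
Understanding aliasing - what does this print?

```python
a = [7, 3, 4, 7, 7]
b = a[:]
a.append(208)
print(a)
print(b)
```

Key concept: slice [:] creates copy.
Step by step:
`a = [7, 3, 4, 7, 7]` → a = [7, 3, 4, 7, 7]
`b = a[:]` → b = [7, 3, 4, 7, 7]
`a.append(208)` → a = [7, 3, 4, 7, 7, 208]
`print(a)` → prints [7, 3, 4, 7, 7, 208]
`print(b)` → prints [7, 3, 4, 7, 7]

Answer:
[7, 3, 4, 7, 7, 208]
[7, 3, 4, 7, 7]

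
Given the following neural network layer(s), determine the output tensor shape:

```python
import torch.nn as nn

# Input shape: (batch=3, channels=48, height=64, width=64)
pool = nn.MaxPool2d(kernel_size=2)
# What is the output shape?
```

Input: (3, 48, 64, 64) -> Output: (3, 48, 32, 32)

Answer: (3, 48, 32, 32)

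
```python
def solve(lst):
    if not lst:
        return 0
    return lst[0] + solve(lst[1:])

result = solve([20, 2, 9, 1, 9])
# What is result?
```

20 + 2 + 9 + 1 + 9 + 0 = 41

Answer: 41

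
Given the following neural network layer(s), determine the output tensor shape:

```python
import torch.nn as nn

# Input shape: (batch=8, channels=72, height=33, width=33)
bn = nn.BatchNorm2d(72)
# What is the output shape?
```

Input: (8, 72, 33, 33) -> Output: (8, 72, 33, 33)

Answer: (8, 72, 33, 33)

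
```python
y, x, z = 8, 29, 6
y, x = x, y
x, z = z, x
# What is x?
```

Trace:
`y, x, z = 8, 29, 6` → y = 8; x = 29; z = 6
`y, x = x, y` → y = 29; x = 8
`x, z = z, x` → x = 6; z = 8
So x = 6

Answer: 6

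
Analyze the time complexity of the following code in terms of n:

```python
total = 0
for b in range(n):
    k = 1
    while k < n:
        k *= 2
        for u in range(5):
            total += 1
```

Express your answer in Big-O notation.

Each loop level contributes: n × log n × 1. Multiplying the contributions gives O(n log n).

Answer: O(n log n)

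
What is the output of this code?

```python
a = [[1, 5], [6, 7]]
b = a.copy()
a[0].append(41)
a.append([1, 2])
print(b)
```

Key concept: shallow copy with nested lists.
Step by step:
`a = [[1, 5], [6, 7]]` → a = [[1, 5], [6, 7]]
`b = a.copy()` → b = [[1, 5], [6, 7]]
`a[0].append(41)` → a = [[1, 5, 41], [6, 7]]; b = [[1, 5, 41], [6, 7]]
`a.append([1, 2])` → a = [[1, 5, 41], [6, 7], [1, 2]]
`print(b)` → prints [[1, 5, 41], [6, 7]]

Answer: [[1, 5, 41], [6, 7]]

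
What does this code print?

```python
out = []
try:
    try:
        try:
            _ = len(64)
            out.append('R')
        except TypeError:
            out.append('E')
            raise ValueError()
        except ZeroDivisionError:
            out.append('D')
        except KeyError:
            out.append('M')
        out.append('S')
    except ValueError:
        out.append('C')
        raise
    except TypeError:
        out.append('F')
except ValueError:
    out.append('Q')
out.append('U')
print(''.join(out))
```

Execution trace: 'E' (inner except TypeError) → 'C' (except ValueError) → 'Q' (outer except ValueError) → 'U' (after the try/except). Output: ECQU

Answer: ECQU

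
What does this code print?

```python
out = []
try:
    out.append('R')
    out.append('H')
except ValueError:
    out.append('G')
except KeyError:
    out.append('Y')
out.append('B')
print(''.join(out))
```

Execution trace: 'R' (try body) → 'H' (try body, no exception) → 'B' (after the try/except). Output: RHB

Answer: RHB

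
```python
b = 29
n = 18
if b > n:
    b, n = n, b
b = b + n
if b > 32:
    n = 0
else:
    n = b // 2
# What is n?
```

Trace:
`b = 29` → b = 29
`n = 18` → n = 18
`if b > n: ...` → b > n is True → b = 18; n = 29
`b = b + n` → b = 47
`if b > 32: ...` → b > 32 is True → n = 0
So n = 0

Answer: 0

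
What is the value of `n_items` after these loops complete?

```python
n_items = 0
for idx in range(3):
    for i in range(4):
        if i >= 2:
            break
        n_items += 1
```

Inner breaks at 2, outer runs 3 times
`n_items` takes the values: 0 → 1 → 2 → 3 → 4 → 5 → 6

Answer: 6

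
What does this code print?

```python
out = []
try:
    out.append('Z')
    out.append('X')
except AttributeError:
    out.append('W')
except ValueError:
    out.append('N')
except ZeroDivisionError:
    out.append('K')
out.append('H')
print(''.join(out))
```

Execution trace: 'Z' (try body) → 'X' (try body, no exception) → 'H' (after the try/except). Output: ZXH

Answer: ZXH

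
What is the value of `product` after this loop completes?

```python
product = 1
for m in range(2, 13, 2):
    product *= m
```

Product of even numbers 2 to 12
`product` takes the values: 1 → 2 → 8 → 48 → 384 → 3840 → 46080

Answer: 46080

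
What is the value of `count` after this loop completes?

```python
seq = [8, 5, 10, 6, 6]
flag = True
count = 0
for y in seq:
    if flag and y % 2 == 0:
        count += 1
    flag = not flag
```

Count even values at even positions
`count` takes the values: 0 → 1 → 2 → 3

Answer: 3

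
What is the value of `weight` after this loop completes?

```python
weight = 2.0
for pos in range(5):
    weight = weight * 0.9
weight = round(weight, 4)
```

Exponential decay: 2.0 * 0.9^5
`weight` takes the values: 2.0 → 1.8 → 1.62 → 1.458 → 1.3122 → 1.18098 → 1.181

Answer: 1.181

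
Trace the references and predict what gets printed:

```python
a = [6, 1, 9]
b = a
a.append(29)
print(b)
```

Key concept: basic list aliasing.
Step by step:
`a = [6, 1, 9]` → a = [6, 1, 9]
`b = a` → b = [6, 1, 9] (same object as a)
`a.append(29)` → a = [6, 1, 9, 29] (same object as b); b = [6, 1, 9, 29] (same object as a)
`print(b)` → prints [6, 1, 9, 29]

Answer: [6, 1, 9, 29]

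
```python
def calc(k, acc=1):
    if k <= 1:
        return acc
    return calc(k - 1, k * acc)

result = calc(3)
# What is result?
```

Accumulator trace (n, acc): (3, 1) -> (2, 3) -> (1, 6) -> return 6

Answer: 6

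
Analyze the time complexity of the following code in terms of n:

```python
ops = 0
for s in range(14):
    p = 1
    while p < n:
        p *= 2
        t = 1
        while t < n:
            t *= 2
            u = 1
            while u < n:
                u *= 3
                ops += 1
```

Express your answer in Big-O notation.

Each loop level contributes: 1 × log n × log n × log n. Multiplying the contributions gives O(log^3 n).

Answer: O(log^3 n)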